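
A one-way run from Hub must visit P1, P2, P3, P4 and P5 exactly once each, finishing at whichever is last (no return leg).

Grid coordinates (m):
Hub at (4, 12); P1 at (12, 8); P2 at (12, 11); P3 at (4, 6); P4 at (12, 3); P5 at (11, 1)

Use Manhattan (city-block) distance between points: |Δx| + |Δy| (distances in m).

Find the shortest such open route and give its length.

There are 5! = 120 possible orderings.
Hub - P1 - P2 - P3 - P4 - P5: 12+3+13+11+3 = 42
Hub - P1 - P2 - P3 - P5 - P4: 12+3+13+12+3 = 43
Hub - P1 - P2 - P4 - P3 - P5: 12+3+8+11+12 = 46
Hub - P1 - P2 - P4 - P5 - P3: 12+3+8+3+12 = 38
Hub - P1 - P2 - P5 - P3 - P4: 12+3+11+12+11 = 49
Hub - P1 - P2 - P5 - P4 - P3: 12+3+11+3+11 = 40
Hub - P1 - P3 - P2 - P4 - P5: 12+10+13+8+3 = 46
Hub - P1 - P3 - P2 - P5 - P4: 12+10+13+11+3 = 49
Hub - P1 - P3 - P4 - P2 - P5: 12+10+11+8+11 = 52
Hub - P1 - P3 - P4 - P5 - P2: 12+10+11+3+11 = 47
Hub - P1 - P3 - P5 - P2 - P4: 12+10+12+11+8 = 53
Hub - P1 - P3 - P5 - P4 - P2: 12+10+12+3+8 = 45
Hub - P1 - P4 - P2 - P3 - P5: 12+5+8+13+12 = 50
Hub - P1 - P4 - P2 - P5 - P3: 12+5+8+11+12 = 48
… (106 more)
Hub - P3 - P5 - P4 - P1 - P2: 6+12+3+5+3 = 29  ← best
The minimum is 29.
One shortest path: Hub → P3 → P5 → P4 → P1 → P2.

29 m — the minimum one-way total.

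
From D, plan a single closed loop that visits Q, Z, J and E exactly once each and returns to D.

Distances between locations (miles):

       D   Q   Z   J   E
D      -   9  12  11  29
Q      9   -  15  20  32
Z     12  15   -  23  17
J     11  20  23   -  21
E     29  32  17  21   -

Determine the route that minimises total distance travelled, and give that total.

D→Q→Z→J→E→D: 9+15+23+21+29 = 97
D→Q→Z→E→J→D: 9+15+17+21+11 = 73
D→Q→J→Z→E→D: 9+20+23+17+29 = 98
D→Q→J→E→Z→D: 9+20+21+17+12 = 79
D→Q→E→Z→J→D: 9+32+17+23+11 = 92
D→Q→E→J→Z→D: 9+32+21+23+12 = 97
D→Z→Q→J→E→D: 12+15+20+21+29 = 97
D→Z→Q→E→J→D: 12+15+32+21+11 = 91
D→Z→J→Q→E→D: 12+23+20+32+29 = 116
D→Z→E→Q→J→D: 12+17+32+20+11 = 92
D→J→Q→Z→E→D: 11+20+15+17+29 = 92
D→J→Z→Q→E→D: 11+23+15+32+29 = 110
The minimum is 73.
One optimal route: D → Q → Z → E → J → D (or its reverse).

Shortest round trip = 73 miles.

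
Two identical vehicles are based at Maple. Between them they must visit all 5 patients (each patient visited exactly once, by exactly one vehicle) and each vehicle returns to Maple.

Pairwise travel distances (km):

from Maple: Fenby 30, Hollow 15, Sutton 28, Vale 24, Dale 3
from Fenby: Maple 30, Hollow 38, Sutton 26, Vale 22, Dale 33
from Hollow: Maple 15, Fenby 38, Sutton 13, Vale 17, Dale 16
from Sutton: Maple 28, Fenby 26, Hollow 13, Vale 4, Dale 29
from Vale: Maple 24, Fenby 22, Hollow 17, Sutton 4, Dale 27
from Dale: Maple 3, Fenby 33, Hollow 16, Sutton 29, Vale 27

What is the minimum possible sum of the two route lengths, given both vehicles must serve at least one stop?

90 km — the smallest possible combined total.

There are 2^4 − 1 = 15 ways to divide the 5 stops into two non-empty groups. For each, the best each vehicle can do is its own shortest tour through its group:
  {Fenby} + {Hollow, Sutton, Vale, Dale}: 60 + 60 = 120
  {Hollow} + {Fenby, Sutton, Vale, Dale}: 30 + 88 = 118
  {Fenby, Hollow} + {Sutton, Vale, Dale}: 83 + 60 = 143
  {Sutton} + {Fenby, Hollow, Vale, Dale}: 56 + 88 = 144
  {Fenby, Sutton} + {Hollow, Vale, Dale}: 84 + 60 = 144
  {Hollow, Sutton} + {Fenby, Vale, Dale}: 56 + 82 = 138
  … (15 splits in total)
  {Fenby, Hollow, Sutton, Vale} + {Dale}: 84 + 6 = 90  ← best
Best: vehicle 1 Maple → Fenby → Vale → Sutton → Hollow → Maple = 84; vehicle 2 Maple → Dale → Maple = 6; combined 90.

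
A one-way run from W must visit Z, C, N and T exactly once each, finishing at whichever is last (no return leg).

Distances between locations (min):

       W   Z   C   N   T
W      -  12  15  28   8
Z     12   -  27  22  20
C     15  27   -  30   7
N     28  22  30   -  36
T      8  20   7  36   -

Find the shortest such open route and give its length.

There are 4! = 24 possible orderings.
W - Z - C - N - T: 12+27+30+36 = 105
W - Z - C - T - N: 12+27+7+36 = 82
W - Z - N - C - T: 12+22+30+7 = 71
W - Z - N - T - C: 12+22+36+7 = 77
W - Z - T - C - N: 12+20+7+30 = 69
W - Z - T - N - C: 12+20+36+30 = 98
W - C - Z - N - T: 15+27+22+36 = 100
W - C - Z - T - N: 15+27+20+36 = 98
W - C - N - Z - T: 15+30+22+20 = 87
W - C - N - T - Z: 15+30+36+20 = 101
W - C - T - Z - N: 15+7+20+22 = 64
W - C - T - N - Z: 15+7+36+22 = 80
W - N - Z - C - T: 28+22+27+7 = 84
W - N - Z - T - C: 28+22+20+7 = 77
… (10 more)
The minimum is 64.
One shortest path: W → C → T → Z → N.

64 min — the minimum one-way total.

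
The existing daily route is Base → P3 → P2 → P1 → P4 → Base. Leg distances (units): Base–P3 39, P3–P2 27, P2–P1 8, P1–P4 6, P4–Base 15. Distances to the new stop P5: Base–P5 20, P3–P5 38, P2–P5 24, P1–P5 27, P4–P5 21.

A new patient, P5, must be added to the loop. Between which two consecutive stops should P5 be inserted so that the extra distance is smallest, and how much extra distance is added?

Adding 19 by placing P5 on the Base–P3 leg.

Insertion cost between consecutive stops i–j is d(i,P5) + d(P5,j) − d(i,j):
  between Base and P3: 20 + 38 − 39 = 19
  between P3 and P2: 38 + 24 − 27 = 35
  between P2 and P1: 24 + 27 − 8 = 43
  between P1 and P4: 27 + 21 − 6 = 42
  between P4 and Base: 21 + 20 − 15 = 26
Cheapest insertion is between Base and P3, adding 19.
New total = 95 + 19 = 114.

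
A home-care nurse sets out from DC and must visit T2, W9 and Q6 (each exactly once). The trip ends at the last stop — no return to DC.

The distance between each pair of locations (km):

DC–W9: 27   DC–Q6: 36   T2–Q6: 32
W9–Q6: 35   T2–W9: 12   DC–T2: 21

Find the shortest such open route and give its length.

68 km — the minimum one-way total.

There are 3! = 6 possible orderings.
DC - T2 - W9 - Q6: 21+12+35 = 68
DC - T2 - Q6 - W9: 21+32+35 = 88
DC - W9 - T2 - Q6: 27+12+32 = 71
DC - W9 - Q6 - T2: 27+35+32 = 94
DC - Q6 - T2 - W9: 36+32+12 = 80
DC - Q6 - W9 - T2: 36+35+12 = 83
The minimum is 68.
One shortest path: DC → T2 → W9 → Q6.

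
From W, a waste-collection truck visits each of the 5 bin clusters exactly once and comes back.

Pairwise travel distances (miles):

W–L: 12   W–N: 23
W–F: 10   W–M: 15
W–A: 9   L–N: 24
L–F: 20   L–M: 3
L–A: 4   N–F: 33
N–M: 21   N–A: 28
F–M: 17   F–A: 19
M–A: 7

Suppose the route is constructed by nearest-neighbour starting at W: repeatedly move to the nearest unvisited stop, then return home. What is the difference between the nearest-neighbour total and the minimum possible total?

W: A=9, F=10, L=12, M=15, N=23 ⇒ A
A: L=4, M=7, F=19, N=28 ⇒ L
L: M=3, F=20, N=24 ⇒ M
M: F=17, N=21 ⇒ F
F: N=33 ⇒ N
NN route W → A → L → M → F → N → W costs 89.
Optimal: W → N → M → L → A → F → W costs 80 (by enumerating all 60 distinct tours).
Excess = 89 − 80 = 9.

Excess over optimum: 9 miles.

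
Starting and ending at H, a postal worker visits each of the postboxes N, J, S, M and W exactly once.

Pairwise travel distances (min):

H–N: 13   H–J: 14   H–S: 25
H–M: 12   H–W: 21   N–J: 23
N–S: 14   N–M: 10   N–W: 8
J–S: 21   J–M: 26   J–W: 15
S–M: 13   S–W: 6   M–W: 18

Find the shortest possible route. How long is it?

Minimum total distance: 71 min.

With 5 stops there are 5!/2 = 60 distinct round trips (a route and its reverse cost the same).
H→N→J→S→M→W→H: 13+23+21+13+18+21 = 109
H→N→J→S→W→M→H: 13+23+21+6+18+12 = 93
H→N→J→M→S→W→H: 13+23+26+13+6+21 = 102
H→N→J→M→W→S→H: 13+23+26+18+6+25 = 111
H→N→J→W→S→M→H: 13+23+15+6+13+12 = 82
H→N→J→W→M→S→H: 13+23+15+18+13+25 = 107
H→N→S→J→M→W→H: 13+14+21+26+18+21 = 113
H→N→S→J→W→M→H: 13+14+21+15+18+12 = 93
H→N→S→M→J→W→H: 13+14+13+26+15+21 = 102
H→N→S→M→W→J→H: 13+14+13+18+15+14 = 87
H→N→S→W→J→M→H: 13+14+6+15+26+12 = 86
H→N→S→W→M→J→H: 13+14+6+18+26+14 = 91
H→N→M→J→S→W→H: 13+10+26+21+6+21 = 97
H→N→M→J→W→S→H: 13+10+26+15+6+25 = 95
… (46 more)
H→N→M→S→W→J→H: 13+10+13+6+15+14 = 71  ← best
The minimum is 71.
One optimal route: H → N → M → S → W → J → H (or its reverse).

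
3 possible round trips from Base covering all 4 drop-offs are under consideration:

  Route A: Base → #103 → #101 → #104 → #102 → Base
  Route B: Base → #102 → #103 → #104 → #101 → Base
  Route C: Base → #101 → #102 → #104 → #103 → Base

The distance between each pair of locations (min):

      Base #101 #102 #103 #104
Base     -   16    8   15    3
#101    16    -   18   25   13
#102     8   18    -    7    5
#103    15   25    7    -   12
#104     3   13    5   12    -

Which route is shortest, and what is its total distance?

56 min — Route B is the shortest.

Route A: 15 + 25 + 13 + 5 + 8 = 66
Route B: 8 + 7 + 12 + 13 + 16 = 56
Route C: 16 + 18 + 5 + 12 + 15 = 66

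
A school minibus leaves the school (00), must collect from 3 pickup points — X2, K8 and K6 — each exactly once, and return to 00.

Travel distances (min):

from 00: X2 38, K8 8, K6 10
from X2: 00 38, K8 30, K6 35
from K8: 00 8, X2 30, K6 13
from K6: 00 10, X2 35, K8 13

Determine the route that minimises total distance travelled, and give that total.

With 3 stops there are 3!/2 = 3 distinct round trips (a route and its reverse cost the same).
00 → X2 → K8 → K6 → 00: 38+30+13+10 = 91
00 → X2 → K6 → K8 → 00: 38+35+13+8 = 94
00 → K8 → X2 → K6 → 00: 8+30+35+10 = 83
The minimum is 83.
One optimal route: 00 → K8 → X2 → K6 → 00 (or its reverse).

Minimum total distance: 83 min.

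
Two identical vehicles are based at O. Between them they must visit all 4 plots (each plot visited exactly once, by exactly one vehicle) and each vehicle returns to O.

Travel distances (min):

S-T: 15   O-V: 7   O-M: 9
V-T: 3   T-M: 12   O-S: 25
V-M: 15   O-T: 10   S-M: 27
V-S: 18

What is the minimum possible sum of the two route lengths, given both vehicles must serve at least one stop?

Minimum combined distance: 68 min.

There are 2^3 − 1 = 7 ways to divide the 4 stops into two non-empty groups. For each, the best each vehicle can do is its own shortest tour through its group:
  {V} + {S, T, M}: 14 + 61 = 75
  {S} + {V, T, M}: 50 + 31 = 81
  {V, S} + {T, M}: 50 + 31 = 81
  {T} + {V, S, M}: 20 + 61 = 81
  {V, T} + {S, M}: 20 + 61 = 81
  {S, T} + {V, M}: 50 + 31 = 81
  … (7 splits in total)
  {V, S, T} + {M}: 50 + 18 = 68  ← best
Best: vehicle 1 O → V → S → T → O = 50; vehicle 2 O → M → O = 18; combined 68.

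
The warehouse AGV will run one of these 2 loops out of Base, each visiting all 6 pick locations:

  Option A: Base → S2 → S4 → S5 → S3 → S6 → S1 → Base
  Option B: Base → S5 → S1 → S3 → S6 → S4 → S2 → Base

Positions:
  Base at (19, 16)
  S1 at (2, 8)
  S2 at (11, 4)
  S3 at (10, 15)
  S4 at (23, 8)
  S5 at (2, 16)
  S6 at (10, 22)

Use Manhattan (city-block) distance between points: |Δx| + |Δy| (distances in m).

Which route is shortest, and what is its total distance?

Shortest is Option B, total 110 m.

Option A: 20 + 16 + 29 + 9 + 7 + 22 + 25 = 128
Option B: 17 + 8 + 15 + 7 + 27 + 16 + 20 = 110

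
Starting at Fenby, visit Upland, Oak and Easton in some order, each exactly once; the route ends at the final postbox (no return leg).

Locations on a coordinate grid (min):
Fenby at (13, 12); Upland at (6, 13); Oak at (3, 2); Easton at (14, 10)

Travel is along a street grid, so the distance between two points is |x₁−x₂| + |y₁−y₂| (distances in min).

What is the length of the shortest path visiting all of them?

Minimum one-way distance = 28 min.

There are 3! = 6 possible orderings.
Fenby→Upland→Oak→Easton: 8+14+19 = 41
Fenby→Upland→Easton→Oak: 8+11+19 = 38
Fenby→Oak→Upland→Easton: 20+14+11 = 45
Fenby→Oak→Easton→Upland: 20+19+11 = 50
Fenby→Easton→Upland→Oak: 3+11+14 = 28
Fenby→Easton→Oak→Upland: 3+19+14 = 36
The minimum is 28.
One shortest path: Fenby → Easton → Upland → Oak.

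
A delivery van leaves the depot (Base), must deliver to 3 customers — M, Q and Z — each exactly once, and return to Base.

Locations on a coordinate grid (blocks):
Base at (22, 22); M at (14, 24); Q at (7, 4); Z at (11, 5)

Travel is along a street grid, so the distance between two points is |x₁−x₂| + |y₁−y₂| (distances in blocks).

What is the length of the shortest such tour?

There are 3 distinct closed tours to check (reversals are equivalent).
Base→M→Q→Z→Base: 10+27+5+28 = 70
Base→M→Z→Q→Base: 10+22+5+33 = 70
Base→Q→M→Z→Base: 33+27+22+28 = 110
The minimum is 70.
One optimal route: Base → M → Q → Z → Base (or its reverse).

Minimum total distance: 70 blocks.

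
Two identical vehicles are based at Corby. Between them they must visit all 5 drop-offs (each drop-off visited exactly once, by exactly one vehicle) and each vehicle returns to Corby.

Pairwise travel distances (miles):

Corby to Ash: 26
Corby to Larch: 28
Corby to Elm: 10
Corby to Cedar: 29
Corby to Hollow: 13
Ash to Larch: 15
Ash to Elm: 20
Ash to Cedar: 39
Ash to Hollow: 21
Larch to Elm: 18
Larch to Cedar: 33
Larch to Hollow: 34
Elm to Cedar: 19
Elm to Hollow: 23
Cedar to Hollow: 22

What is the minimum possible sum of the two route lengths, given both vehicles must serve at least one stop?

129 miles — the smallest possible combined total.

Try each way of splitting the stops between the two vehicles (each non-empty) and, for each split, find the best tour for each vehicle:
  {Ash} + {Larch, Elm, Cedar, Hollow}: 52 + 96 = 148
  {Larch} + {Ash, Elm, Cedar, Hollow}: 56 + 98 = 154
  {Ash, Larch} + {Elm, Cedar, Hollow}: 69 + 64 = 133
  {Elm} + {Ash, Larch, Cedar, Hollow}: 20 + 109 = 129
  {Ash, Elm} + {Larch, Cedar, Hollow}: 56 + 96 = 152
  {Larch, Elm} + {Ash, Cedar, Hollow}: 56 + 98 = 154
  … (15 splits in total)
Best: vehicle 1 Corby → Elm → Corby = 20; vehicle 2 Corby → Ash → Larch → Cedar → Hollow → Corby = 109; combined 129.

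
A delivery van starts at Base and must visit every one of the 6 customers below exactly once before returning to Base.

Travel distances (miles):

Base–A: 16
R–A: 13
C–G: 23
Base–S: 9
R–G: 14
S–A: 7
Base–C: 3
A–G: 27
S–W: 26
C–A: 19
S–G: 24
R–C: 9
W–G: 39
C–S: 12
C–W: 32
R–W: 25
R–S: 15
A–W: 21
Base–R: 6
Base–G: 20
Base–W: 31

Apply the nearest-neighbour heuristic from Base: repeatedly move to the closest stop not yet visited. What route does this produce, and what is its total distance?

Base → [C:3 / R:6 / S:9 / A:16 / G:20 / W:31] → C (3)
C → [R:9 / S:12 / A:19 / G:23 / W:32] → R (9)
R → [A:13 / G:14 / S:15 / W:25] → A (13)
A → [S:7 / W:21 / G:27] → S (7)
S → [G:24 / W:26] → G (24)
G → [W:39] → W (39)
Return W→Base: 31.
Total = 3 + 9 + 13 + 7 + 24 + 39 + 31 = 126.

Total distance 126 miles via the nearest-neighbour route Base → C → R → A → S → G → W → Base.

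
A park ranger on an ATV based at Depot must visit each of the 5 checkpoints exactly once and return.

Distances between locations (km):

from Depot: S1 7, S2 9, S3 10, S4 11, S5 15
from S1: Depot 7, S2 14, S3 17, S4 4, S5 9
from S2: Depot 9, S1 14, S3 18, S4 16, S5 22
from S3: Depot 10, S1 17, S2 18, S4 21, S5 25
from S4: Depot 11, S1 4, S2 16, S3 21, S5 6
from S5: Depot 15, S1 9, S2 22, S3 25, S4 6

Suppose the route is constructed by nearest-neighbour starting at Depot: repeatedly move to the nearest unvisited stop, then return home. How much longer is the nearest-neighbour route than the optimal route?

1 km longer than the optimal tour.

From Depot: S1=7, S2=9, S3=10, S4=11, S5=15 → choose S1 (7).
From S1: S4=4, S5=9, S2=14, S3=17 → choose S4 (4).
From S4: S5=6, S2=16, S3=21 → choose S5 (6).
From S5: S2=22, S3=25 → choose S2 (22).
From S2: S3=18 → choose S3 (18).
NN route Depot → S1 → S4 → S5 → S2 → S3 → Depot costs 67.
Optimal: Depot → S1 → S5 → S4 → S2 → S3 → Depot costs 66 (by enumerating all 60 distinct tours).
Excess = 67 − 66 = 1.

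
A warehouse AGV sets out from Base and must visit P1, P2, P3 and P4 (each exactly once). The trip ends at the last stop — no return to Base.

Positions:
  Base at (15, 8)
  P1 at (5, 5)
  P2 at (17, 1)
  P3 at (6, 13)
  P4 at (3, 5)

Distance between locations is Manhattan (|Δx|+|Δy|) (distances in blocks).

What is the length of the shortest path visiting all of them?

Minimum one-way distance = 38 blocks.

There are 4! = 24 possible orderings.
Base→P1→P2→P3→P4: 13+16+23+11 = 63
Base→P1→P2→P4→P3: 13+16+18+11 = 58
Base→P1→P3→P2→P4: 13+9+23+18 = 63
Base→P1→P3→P4→P2: 13+9+11+18 = 51
Base→P1→P4→P2→P3: 13+2+18+23 = 56
Base→P1→P4→P3→P2: 13+2+11+23 = 49
Base→P2→P1→P3→P4: 9+16+9+11 = 45
Base→P2→P1→P4→P3: 9+16+2+11 = 38
Base→P2→P3→P1→P4: 9+23+9+2 = 43
Base→P2→P3→P4→P1: 9+23+11+2 = 45
Base→P2→P4→P1→P3: 9+18+2+9 = 38
Base→P2→P4→P3→P1: 9+18+11+9 = 47
Base→P3→P1→P2→P4: 14+9+16+18 = 57
Base→P3→P1→P4→P2: 14+9+2+18 = 43
… (10 more)
The minimum is 38.
One shortest path: Base → P2 → P1 → P4 → P3.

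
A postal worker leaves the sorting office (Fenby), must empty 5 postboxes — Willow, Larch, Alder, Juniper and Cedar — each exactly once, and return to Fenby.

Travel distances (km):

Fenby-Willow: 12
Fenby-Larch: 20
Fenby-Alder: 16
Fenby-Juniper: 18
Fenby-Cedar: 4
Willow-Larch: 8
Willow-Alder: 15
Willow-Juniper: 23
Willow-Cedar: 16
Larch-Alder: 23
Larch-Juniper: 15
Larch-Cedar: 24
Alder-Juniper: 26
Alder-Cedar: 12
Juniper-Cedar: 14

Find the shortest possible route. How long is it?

Fenby→Willow→Larch→Alder→Juniper→Cedar→Fenby: 12+8+23+26+14+4 = 87
Fenby→Willow→Larch→Alder→Cedar→Juniper→Fenby: 12+8+23+12+14+18 = 87
Fenby→Willow→Larch→Juniper→Alder→Cedar→Fenby: 12+8+15+26+12+4 = 77
Fenby→Willow→Larch→Juniper→Cedar→Alder→Fenby: 12+8+15+14+12+16 = 77
Fenby→Willow→Larch→Cedar→Alder→Juniper→Fenby: 12+8+24+12+26+18 = 100
Fenby→Willow→Larch→Cedar→Juniper→Alder→Fenby: 12+8+24+14+26+16 = 100
Fenby→Willow→Alder→Larch→Juniper→Cedar→Fenby: 12+15+23+15+14+4 = 83
Fenby→Willow→Alder→Larch→Cedar→Juniper→Fenby: 12+15+23+24+14+18 = 106
Fenby→Willow→Alder→Juniper→Larch→Cedar→Fenby: 12+15+26+15+24+4 = 96
Fenby→Willow→Alder→Juniper→Cedar→Larch→Fenby: 12+15+26+14+24+20 = 111
Fenby→Willow→Alder→Cedar→Larch→Juniper→Fenby: 12+15+12+24+15+18 = 96
Fenby→Willow→Alder→Cedar→Juniper→Larch→Fenby: 12+15+12+14+15+20 = 88
Fenby→Willow→Juniper→Larch→Alder→Cedar→Fenby: 12+23+15+23+12+4 = 89
Fenby→Willow→Juniper→Larch→Cedar→Alder→Fenby: 12+23+15+24+12+16 = 102
… (46 more)
Fenby→Alder→Willow→Larch→Juniper→Cedar→Fenby: 16+15+8+15+14+4 = 72  ← best
The minimum is 72.
One optimal route: Fenby → Alder → Willow → Larch → Juniper → Cedar → Fenby (or its reverse).

72 km — the shortest possible round trip.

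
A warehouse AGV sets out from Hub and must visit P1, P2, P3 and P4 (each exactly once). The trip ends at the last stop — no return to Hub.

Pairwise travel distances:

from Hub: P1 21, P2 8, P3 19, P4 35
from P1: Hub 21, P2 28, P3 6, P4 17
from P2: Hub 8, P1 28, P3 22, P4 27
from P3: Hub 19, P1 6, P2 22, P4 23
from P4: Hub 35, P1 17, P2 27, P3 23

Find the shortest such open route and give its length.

There are 4! = 24 possible orderings.
Hub - P1 - P2 - P3 - P4: 21+28+22+23 = 94
Hub - P1 - P2 - P4 - P3: 21+28+27+23 = 99
Hub - P1 - P3 - P2 - P4: 21+6+22+27 = 76
Hub - P1 - P3 - P4 - P2: 21+6+23+27 = 77
Hub - P1 - P4 - P2 - P3: 21+17+27+22 = 87
Hub - P1 - P4 - P3 - P2: 21+17+23+22 = 83
Hub - P2 - P1 - P3 - P4: 8+28+6+23 = 65
Hub - P2 - P1 - P4 - P3: 8+28+17+23 = 76
Hub - P2 - P3 - P1 - P4: 8+22+6+17 = 53
Hub - P2 - P3 - P4 - P1: 8+22+23+17 = 70
Hub - P2 - P4 - P1 - P3: 8+27+17+6 = 58
Hub - P2 - P4 - P3 - P1: 8+27+23+6 = 64
Hub - P3 - P1 - P2 - P4: 19+6+28+27 = 80
Hub - P3 - P1 - P4 - P2: 19+6+17+27 = 69
… (10 more)
The minimum is 53.
One shortest path: Hub → P2 → P3 → P1 → P4.

Shortest open route: 53.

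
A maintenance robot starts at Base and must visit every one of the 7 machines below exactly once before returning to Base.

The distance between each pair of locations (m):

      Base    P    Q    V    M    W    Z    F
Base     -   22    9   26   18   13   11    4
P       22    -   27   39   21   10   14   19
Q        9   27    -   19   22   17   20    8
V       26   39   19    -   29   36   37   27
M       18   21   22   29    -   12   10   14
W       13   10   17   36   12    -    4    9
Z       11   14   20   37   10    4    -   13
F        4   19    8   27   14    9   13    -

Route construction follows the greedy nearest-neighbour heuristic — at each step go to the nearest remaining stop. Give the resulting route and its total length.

Nearest-neighbour total = 129 m; route Base → F → Q → W → Z → M → P → V → Base.

At Base the remaining stops are F 4, Q 9, Z 11, W 13, M 18, P 22, V 26; go to F.
At F the remaining stops are Q 8, W 9, Z 13, M 14, P 19, V 27; go to Q.
At Q the remaining stops are W 17, V 19, Z 20, M 22, P 27; go to W.
At W the remaining stops are Z 4, P 10, M 12, V 36; go to Z.
At Z the remaining stops are M 10, P 14, V 37; go to M.
At M the remaining stops are P 21, V 29; go to P.
At P the remaining stops are V 39; go to V.
Return V→Base: 26.
Total = 4 + 8 + 17 + 4 + 10 + 21 + 39 + 26 = 129.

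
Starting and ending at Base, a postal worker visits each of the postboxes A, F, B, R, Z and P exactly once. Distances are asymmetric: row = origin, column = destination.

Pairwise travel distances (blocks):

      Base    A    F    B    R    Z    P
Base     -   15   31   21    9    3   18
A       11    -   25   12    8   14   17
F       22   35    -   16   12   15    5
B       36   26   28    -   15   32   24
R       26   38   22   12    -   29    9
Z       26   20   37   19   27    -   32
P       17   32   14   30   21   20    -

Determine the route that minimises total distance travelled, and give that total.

Shortest round trip = 93 blocks.

Base - A - F - B - R - Z - P - Base: 15+25+16+15+29+32+17 = 149
Base - A - F - B - R - P - Z - Base: 15+25+16+15+9+20+26 = 126
Base - A - F - B - Z - R - P - Base: 15+25+16+32+27+9+17 = 141
Base - A - F - B - Z - P - R - Base: 15+25+16+32+32+21+26 = 167
Base - A - F - B - P - R - Z - Base: 15+25+16+24+21+29+26 = 156
Base - A - F - B - P - Z - R - Base: 15+25+16+24+20+27+26 = 153
Base - A - F - R - B - Z - P - Base: 15+25+12+12+32+32+17 = 145
Base - A - F - R - B - P - Z - Base: 15+25+12+12+24+20+26 = 134
… (712 more)
Base - Z - A - R - B - F - P - Base: 3+20+8+12+28+5+17 = 93  ← best
The minimum is 93.
One optimal route: Base → Z → A → R → B → F → P → Base.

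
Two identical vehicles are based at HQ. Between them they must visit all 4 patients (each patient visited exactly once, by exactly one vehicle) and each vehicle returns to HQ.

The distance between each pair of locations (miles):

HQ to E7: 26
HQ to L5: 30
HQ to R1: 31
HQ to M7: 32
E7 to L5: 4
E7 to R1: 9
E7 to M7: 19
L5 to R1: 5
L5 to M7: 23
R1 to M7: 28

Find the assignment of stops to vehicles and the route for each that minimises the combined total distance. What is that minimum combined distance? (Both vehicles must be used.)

Minimum combined distance: 130 miles.

Check every non-empty split of the stops between the two vehicles; for each half take its own optimal tour:
  {E7} + {L5, R1, M7}: 52 + 91 = 143
  {L5} + {E7, R1, M7}: 60 + 91 = 151
  {E7, L5} + {R1, M7}: 60 + 91 = 151
  {R1} + {E7, L5, M7}: 62 + 85 = 147
  {E7, R1} + {L5, M7}: 66 + 85 = 151
  {L5, R1} + {E7, M7}: 66 + 77 = 143
  … (7 splits in total)
  {E7, L5, R1} + {M7}: 66 + 64 = 130  ← best
Best: vehicle 1 HQ → E7 → L5 → R1 → HQ = 66; vehicle 2 HQ → M7 → HQ = 64; combined 130.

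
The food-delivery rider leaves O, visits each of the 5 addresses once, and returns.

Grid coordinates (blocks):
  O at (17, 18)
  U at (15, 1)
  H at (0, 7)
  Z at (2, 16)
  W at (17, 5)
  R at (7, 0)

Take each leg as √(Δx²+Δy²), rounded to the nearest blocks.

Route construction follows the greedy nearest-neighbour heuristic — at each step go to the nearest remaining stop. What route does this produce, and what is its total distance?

At O the remaining stops are W 13, Z 15, U 17, H 20, R 21; go to W.
At W the remaining stops are U 4, R 11, H 17, Z 19; go to U.
At U the remaining stops are R 8, H 16, Z 20; go to R.
At R the remaining stops are H 10, Z 17; go to H.
At H the remaining stops are Z 9; go to Z.
Return Z→O: 15.
Total = 13 + 4 + 8 + 10 + 9 + 15 = 59.

Nearest-neighbour total = 59 blocks; route O → W → U → R → H → Z → O.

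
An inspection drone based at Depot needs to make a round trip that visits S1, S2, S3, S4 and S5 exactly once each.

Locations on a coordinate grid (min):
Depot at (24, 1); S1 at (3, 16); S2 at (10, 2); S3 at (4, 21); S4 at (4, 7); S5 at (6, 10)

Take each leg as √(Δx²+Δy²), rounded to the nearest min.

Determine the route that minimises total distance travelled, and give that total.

With 5 stops there are 5!/2 = 60 distinct round trips (a route and its reverse cost the same).
Depot-S1-S2-S3-S4-S5-Depot: 26+16+20+14+4+20 = 100
Depot-S1-S2-S3-S5-S4-Depot: 26+16+20+11+4+21 = 98
Depot-S1-S2-S4-S3-S5-Depot: 26+16+8+14+11+20 = 95
Depot-S1-S2-S4-S5-S3-Depot: 26+16+8+4+11+28 = 93
Depot-S1-S2-S5-S3-S4-Depot: 26+16+9+11+14+21 = 97
Depot-S1-S2-S5-S4-S3-Depot: 26+16+9+4+14+28 = 97
Depot-S1-S3-S2-S4-S5-Depot: 26+5+20+8+4+20 = 83
Depot-S1-S3-S2-S5-S4-Depot: 26+5+20+9+4+21 = 85
Depot-S1-S3-S4-S2-S5-Depot: 26+5+14+8+9+20 = 82
Depot-S1-S3-S4-S5-S2-Depot: 26+5+14+4+9+14 = 72
Depot-S1-S3-S5-S2-S4-Depot: 26+5+11+9+8+21 = 80
Depot-S1-S3-S5-S4-S2-Depot: 26+5+11+4+8+14 = 68
Depot-S1-S4-S2-S3-S5-Depot: 26+9+8+20+11+20 = 94
Depot-S1-S4-S2-S5-S3-Depot: 26+9+8+9+11+28 = 91
… (46 more)
Depot-S2-S4-S5-S1-S3-Depot: 14+8+4+7+5+28 = 66  ← best
The minimum is 66.
One optimal route: Depot → S2 → S4 → S5 → S1 → S3 → Depot (or its reverse).

66 min — the shortest possible round trip.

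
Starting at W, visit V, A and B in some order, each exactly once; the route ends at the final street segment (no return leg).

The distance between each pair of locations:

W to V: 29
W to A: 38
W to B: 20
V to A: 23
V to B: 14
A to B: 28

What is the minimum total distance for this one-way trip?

There are 3! = 6 possible orderings.
W → V → A → B: 29+23+28 = 80
W → V → B → A: 29+14+28 = 71
W → A → V → B: 38+23+14 = 75
W → A → B → V: 38+28+14 = 80
W → B → V → A: 20+14+23 = 57
W → B → A → V: 20+28+23 = 71
The minimum is 57.
One shortest path: W → B → V → A.

Minimum one-way distance = 57.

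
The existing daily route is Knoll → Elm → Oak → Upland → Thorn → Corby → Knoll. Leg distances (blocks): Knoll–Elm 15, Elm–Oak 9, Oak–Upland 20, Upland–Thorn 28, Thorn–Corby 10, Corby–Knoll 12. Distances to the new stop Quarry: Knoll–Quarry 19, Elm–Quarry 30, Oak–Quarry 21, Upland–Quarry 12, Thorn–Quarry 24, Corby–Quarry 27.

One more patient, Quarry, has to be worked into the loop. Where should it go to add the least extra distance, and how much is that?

Insertion cost between consecutive stops i–j is d(i,Quarry) + d(Quarry,j) − d(i,j):
  between Knoll and Elm: 19 + 30 − 15 = 34
  between Elm and Oak: 30 + 21 − 9 = 42
  between Oak and Upland: 21 + 12 − 20 = 13
  between Upland and Thorn: 12 + 24 − 28 = 8
  between Thorn and Corby: 24 + 27 − 10 = 41
  between Corby and Knoll: 27 + 19 − 12 = 34
Cheapest insertion is between Upland and Thorn, adding 8.
New total = 94 + 8 = 102.

Minimum extra distance: 8 blocks, inserting Quarry between Upland and Thorn.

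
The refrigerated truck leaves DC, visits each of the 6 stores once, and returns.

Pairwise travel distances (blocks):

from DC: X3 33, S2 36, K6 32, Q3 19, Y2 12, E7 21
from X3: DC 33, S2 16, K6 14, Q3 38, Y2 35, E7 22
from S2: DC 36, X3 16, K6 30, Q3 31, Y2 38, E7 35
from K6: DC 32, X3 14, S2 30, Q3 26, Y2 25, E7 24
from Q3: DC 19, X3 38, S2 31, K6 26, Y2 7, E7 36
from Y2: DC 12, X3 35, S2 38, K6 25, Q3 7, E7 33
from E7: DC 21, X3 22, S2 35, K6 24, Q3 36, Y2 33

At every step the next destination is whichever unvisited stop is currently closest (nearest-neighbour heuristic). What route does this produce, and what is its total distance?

131 blocks along DC → Y2 → Q3 → K6 → X3 → S2 → E7 → DC.

At DC the remaining stops are Y2 12, Q3 19, E7 21, K6 32, X3 33, S2 36; go to Y2.
At Y2 the remaining stops are Q3 7, K6 25, E7 33, X3 35, S2 38; go to Q3.
At Q3 the remaining stops are K6 26, S2 31, E7 36, X3 38; go to K6.
At K6 the remaining stops are X3 14, E7 24, S2 30; go to X3.
At X3 the remaining stops are S2 16, E7 22; go to S2.
At S2 the remaining stops are E7 35; go to E7.
Return E7→DC: 21.
Total = 12 + 7 + 26 + 14 + 16 + 35 + 21 = 131.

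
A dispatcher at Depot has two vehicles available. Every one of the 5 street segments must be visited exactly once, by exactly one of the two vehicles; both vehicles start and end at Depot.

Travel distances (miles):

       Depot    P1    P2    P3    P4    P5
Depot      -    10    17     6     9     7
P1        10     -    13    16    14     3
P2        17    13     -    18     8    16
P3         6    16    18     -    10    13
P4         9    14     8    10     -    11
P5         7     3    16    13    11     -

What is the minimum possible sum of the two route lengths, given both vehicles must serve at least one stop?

Minimum combined distance: 52 miles.

There are 2^4 − 1 = 15 ways to divide the 5 stops into two non-empty groups. For each, the best each vehicle can do is its own shortest tour through its group:
  {P1} + {P2, P3, P4, P5}: 20 + 47 = 67
  {P2} + {P1, P3, P4, P5}: 34 + 40 = 74
  {P1, P2} + {P3, P4, P5}: 40 + 34 = 74
  {P3} + {P1, P2, P4, P5}: 12 + 40 = 52
  {P1, P3} + {P2, P4, P5}: 32 + 40 = 72
  {P2, P3} + {P1, P4, P5}: 41 + 33 = 74
  … (15 splits in total)
Best: vehicle 1 Depot → P3 → Depot = 12; vehicle 2 Depot → P4 → P2 → P1 → P5 → Depot = 40; combined 52.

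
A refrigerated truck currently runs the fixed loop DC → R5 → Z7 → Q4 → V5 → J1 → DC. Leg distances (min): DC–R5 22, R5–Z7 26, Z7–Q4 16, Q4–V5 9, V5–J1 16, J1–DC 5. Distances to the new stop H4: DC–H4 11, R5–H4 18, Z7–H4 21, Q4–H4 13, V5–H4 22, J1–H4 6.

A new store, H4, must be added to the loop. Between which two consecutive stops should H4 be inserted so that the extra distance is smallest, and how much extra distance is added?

Insertion cost between consecutive stops i–j is d(i,H4) + d(H4,j) − d(i,j):
  between DC and R5: 11 + 18 − 22 = 7
  between R5 and Z7: 18 + 21 − 26 = 13
  between Z7 and Q4: 21 + 13 − 16 = 18
  between Q4 and V5: 13 + 22 − 9 = 26
  between V5 and J1: 22 + 6 − 16 = 12
  between J1 and DC: 6 + 11 − 5 = 12
Cheapest insertion is between DC and R5, adding 7.
New total = 94 + 7 = 101.

Adding 7 min by placing H4 on the DC–R5 leg.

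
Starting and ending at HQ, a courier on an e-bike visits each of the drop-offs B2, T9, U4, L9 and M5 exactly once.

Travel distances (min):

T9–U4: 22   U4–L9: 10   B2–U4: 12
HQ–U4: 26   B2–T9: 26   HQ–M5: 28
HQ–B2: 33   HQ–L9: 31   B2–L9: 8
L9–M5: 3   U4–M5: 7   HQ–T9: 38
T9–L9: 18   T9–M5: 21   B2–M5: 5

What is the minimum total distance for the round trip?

With 5 stops there are 5!/2 = 60 distinct round trips (a route and its reverse cost the same).
HQ - B2 - T9 - U4 - L9 - M5 - HQ: 33+26+22+10+3+28 = 122
HQ - B2 - T9 - U4 - M5 - L9 - HQ: 33+26+22+7+3+31 = 122
HQ - B2 - T9 - L9 - U4 - M5 - HQ: 33+26+18+10+7+28 = 122
HQ - B2 - T9 - L9 - M5 - U4 - HQ: 33+26+18+3+7+26 = 113
HQ - B2 - T9 - M5 - U4 - L9 - HQ: 33+26+21+7+10+31 = 128
HQ - B2 - T9 - M5 - L9 - U4 - HQ: 33+26+21+3+10+26 = 119
HQ - B2 - U4 - T9 - L9 - M5 - HQ: 33+12+22+18+3+28 = 116
HQ - B2 - U4 - T9 - M5 - L9 - HQ: 33+12+22+21+3+31 = 122
HQ - B2 - U4 - L9 - T9 - M5 - HQ: 33+12+10+18+21+28 = 122
HQ - B2 - U4 - L9 - M5 - T9 - HQ: 33+12+10+3+21+38 = 117
HQ - B2 - U4 - M5 - T9 - L9 - HQ: 33+12+7+21+18+31 = 122
HQ - B2 - U4 - M5 - L9 - T9 - HQ: 33+12+7+3+18+38 = 111
HQ - B2 - L9 - T9 - U4 - M5 - HQ: 33+8+18+22+7+28 = 116
HQ - B2 - L9 - T9 - M5 - U4 - HQ: 33+8+18+21+7+26 = 113
… (46 more)
HQ - T9 - L9 - B2 - M5 - U4 - HQ: 38+18+8+5+7+26 = 102  ← best
The minimum is 102.
One optimal route: HQ → T9 → L9 → B2 → M5 → U4 → HQ (or its reverse).

102 min — the shortest possible round trip.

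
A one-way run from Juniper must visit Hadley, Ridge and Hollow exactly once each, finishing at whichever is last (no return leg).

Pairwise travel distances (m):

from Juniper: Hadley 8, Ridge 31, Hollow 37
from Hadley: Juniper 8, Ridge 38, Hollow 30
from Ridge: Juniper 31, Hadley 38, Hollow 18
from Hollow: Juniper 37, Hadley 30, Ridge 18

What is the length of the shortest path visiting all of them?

Shortest open route: 56 m.

There are 3! = 6 possible orderings.
Juniper - Hadley - Ridge - Hollow: 8+38+18 = 64
Juniper - Hadley - Hollow - Ridge: 8+30+18 = 56
Juniper - Ridge - Hadley - Hollow: 31+38+30 = 99
Juniper - Ridge - Hollow - Hadley: 31+18+30 = 79
Juniper - Hollow - Hadley - Ridge: 37+30+38 = 105
Juniper - Hollow - Ridge - Hadley: 37+18+38 = 93
The minimum is 56.
One shortest path: Juniper → Hadley → Hollow → Ridge.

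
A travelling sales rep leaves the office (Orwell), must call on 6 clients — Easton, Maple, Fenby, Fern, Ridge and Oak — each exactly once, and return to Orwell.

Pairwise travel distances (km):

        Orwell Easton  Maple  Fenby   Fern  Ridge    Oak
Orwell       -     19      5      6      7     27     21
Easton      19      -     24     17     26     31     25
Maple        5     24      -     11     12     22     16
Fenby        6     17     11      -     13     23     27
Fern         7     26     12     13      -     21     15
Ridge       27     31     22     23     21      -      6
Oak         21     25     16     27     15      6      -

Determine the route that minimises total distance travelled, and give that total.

Minimum total distance: 92 km.

There are 360 distinct closed tours to check (reversals are equivalent).
Orwell→Easton→Maple→Fenby→Fern→Ridge→Oak→Orwell: 19+24+11+13+21+6+21 = 115
Orwell→Easton→Maple→Fenby→Fern→Oak→Ridge→Orwell: 19+24+11+13+15+6+27 = 115
Orwell→Easton→Maple→Fenby→Ridge→Fern→Oak→Orwell: 19+24+11+23+21+15+21 = 134
Orwell→Easton→Maple→Fenby→Ridge→Oak→Fern→Orwell: 19+24+11+23+6+15+7 = 105
Orwell→Easton→Maple→Fenby→Oak→Fern→Ridge→Orwell: 19+24+11+27+15+21+27 = 144
Orwell→Easton→Maple→Fenby→Oak→Ridge→Fern→Orwell: 19+24+11+27+6+21+7 = 115
Orwell→Easton→Maple→Fern→Fenby→Ridge→Oak→Orwell: 19+24+12+13+23+6+21 = 118
Orwell→Easton→Maple→Fern→Fenby→Oak→Ridge→Orwell: 19+24+12+13+27+6+27 = 128
… (352 more)
Orwell→Maple→Fenby→Easton→Ridge→Oak→Fern→Orwell: 5+11+17+31+6+15+7 = 92  ← best
The minimum is 92.
One optimal route: Orwell → Maple → Fenby → Easton → Ridge → Oak → Fern → Orwell (or its reverse).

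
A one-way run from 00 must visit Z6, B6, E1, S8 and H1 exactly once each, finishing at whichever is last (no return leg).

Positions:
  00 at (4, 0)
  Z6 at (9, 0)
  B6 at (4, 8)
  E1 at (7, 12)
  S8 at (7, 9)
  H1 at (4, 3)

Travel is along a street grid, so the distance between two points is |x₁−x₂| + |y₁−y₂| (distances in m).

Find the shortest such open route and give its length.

There are 5! = 120 possible orderings.
00 - Z6 - B6 - E1 - S8 - H1: 5+13+7+3+9 = 37
00 - Z6 - B6 - E1 - H1 - S8: 5+13+7+12+9 = 46
00 - Z6 - B6 - S8 - E1 - H1: 5+13+4+3+12 = 37
00 - Z6 - B6 - S8 - H1 - E1: 5+13+4+9+12 = 43
00 - Z6 - B6 - H1 - E1 - S8: 5+13+5+12+3 = 38
00 - Z6 - B6 - H1 - S8 - E1: 5+13+5+9+3 = 35
00 - Z6 - E1 - B6 - S8 - H1: 5+14+7+4+9 = 39
00 - Z6 - E1 - B6 - H1 - S8: 5+14+7+5+9 = 40
00 - Z6 - E1 - S8 - B6 - H1: 5+14+3+4+5 = 31
00 - Z6 - E1 - S8 - H1 - B6: 5+14+3+9+5 = 36
00 - Z6 - E1 - H1 - B6 - S8: 5+14+12+5+4 = 40
00 - Z6 - E1 - H1 - S8 - B6: 5+14+12+9+4 = 44
00 - Z6 - S8 - B6 - E1 - H1: 5+11+4+7+12 = 39
00 - Z6 - S8 - B6 - H1 - E1: 5+11+4+5+12 = 37
… (106 more)
00 - Z6 - H1 - B6 - S8 - E1: 5+8+5+4+3 = 25  ← best
The minimum is 25.
One shortest path: 00 → Z6 → H1 → B6 → S8 → E1.

Minimum one-way distance = 25 m.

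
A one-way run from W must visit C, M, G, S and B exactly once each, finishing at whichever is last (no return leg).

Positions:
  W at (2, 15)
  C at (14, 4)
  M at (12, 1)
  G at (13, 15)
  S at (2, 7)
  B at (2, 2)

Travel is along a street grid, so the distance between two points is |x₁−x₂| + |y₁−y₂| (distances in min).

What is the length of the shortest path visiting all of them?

Minimum one-way distance = 41 min.

There are 5! = 120 possible orderings.
W - C - M - G - S - B: 23+5+15+19+5 = 67
W - C - M - G - B - S: 23+5+15+24+5 = 72
W - C - M - S - G - B: 23+5+16+19+24 = 87
W - C - M - S - B - G: 23+5+16+5+24 = 73
W - C - M - B - G - S: 23+5+11+24+19 = 82
W - C - M - B - S - G: 23+5+11+5+19 = 63
W - C - G - M - S - B: 23+12+15+16+5 = 71
W - C - G - M - B - S: 23+12+15+11+5 = 66
W - C - G - S - M - B: 23+12+19+16+11 = 81
W - C - G - S - B - M: 23+12+19+5+11 = 70
W - C - G - B - M - S: 23+12+24+11+16 = 86
W - C - G - B - S - M: 23+12+24+5+16 = 80
W - C - S - M - G - B: 23+15+16+15+24 = 93
W - C - S - M - B - G: 23+15+16+11+24 = 89
… (106 more)
W - S - B - M - C - G: 8+5+11+5+12 = 41  ← best
The minimum is 41.
One shortest path: W → S → B → M → C → G.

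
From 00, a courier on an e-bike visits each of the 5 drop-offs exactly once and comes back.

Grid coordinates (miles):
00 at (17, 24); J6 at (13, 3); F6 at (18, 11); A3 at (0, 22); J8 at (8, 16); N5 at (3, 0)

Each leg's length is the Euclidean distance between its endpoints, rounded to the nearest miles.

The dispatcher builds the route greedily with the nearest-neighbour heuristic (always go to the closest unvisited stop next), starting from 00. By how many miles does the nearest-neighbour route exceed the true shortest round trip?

14 miles longer than the optimal tour.

00: J8=12, F6=13, A3=17, J6=21, N5=28 ⇒ J8
J8: A3=10, F6=11, J6=14, N5=17 ⇒ A3
A3: F6=21, N5=22, J6=23 ⇒ F6
F6: J6=9, N5=19 ⇒ J6
J6: N5=10 ⇒ N5
NN route 00 → J8 → A3 → F6 → J6 → N5 → 00 costs 90.
Optimal: 00 → F6 → J6 → N5 → A3 → J8 → 00 costs 76 (by enumerating all 60 distinct tours).
Excess = 90 − 76 = 14.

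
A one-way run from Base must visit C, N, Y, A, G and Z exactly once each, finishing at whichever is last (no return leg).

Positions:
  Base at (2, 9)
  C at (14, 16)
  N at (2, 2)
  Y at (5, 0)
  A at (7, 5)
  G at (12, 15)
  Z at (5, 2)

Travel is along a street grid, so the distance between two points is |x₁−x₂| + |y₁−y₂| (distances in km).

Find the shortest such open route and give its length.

There are 6! = 720 possible orderings.
Base → C → N → Y → A → G → Z: 19+26+5+7+15+20 = 92
Base → C → N → Y → A → Z → G: 19+26+5+7+5+20 = 82
Base → C → N → Y → G → A → Z: 19+26+5+22+15+5 = 92
Base → C → N → Y → G → Z → A: 19+26+5+22+20+5 = 97
Base → C → N → Y → Z → A → G: 19+26+5+2+5+15 = 72
Base → C → N → Y → Z → G → A: 19+26+5+2+20+15 = 87
Base → C → N → A → Y → G → Z: 19+26+8+7+22+20 = 102
Base → C → N → A → Y → Z → G: 19+26+8+7+2+20 = 82
… (712 more)
Base → N → Y → Z → A → G → C: 7+5+2+5+15+3 = 37  ← best
The minimum is 37.
One shortest path: Base → N → Y → Z → A → G → C.

Shortest open route: 37 km.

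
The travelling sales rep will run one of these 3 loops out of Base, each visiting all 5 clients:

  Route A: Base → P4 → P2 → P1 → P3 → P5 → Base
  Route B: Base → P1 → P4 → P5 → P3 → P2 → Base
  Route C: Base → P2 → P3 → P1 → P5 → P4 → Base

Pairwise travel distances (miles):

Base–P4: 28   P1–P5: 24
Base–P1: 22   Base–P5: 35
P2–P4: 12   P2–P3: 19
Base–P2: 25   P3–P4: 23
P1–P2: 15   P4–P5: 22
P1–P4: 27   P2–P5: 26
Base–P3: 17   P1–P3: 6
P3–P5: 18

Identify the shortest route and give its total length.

114 miles — Route A is the shortest.

Route A: 28 + 12 + 15 + 6 + 18 + 35 = 114
Route B: 22 + 27 + 22 + 18 + 19 + 25 = 133
Route C: 25 + 19 + 6 + 24 + 22 + 28 = 124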